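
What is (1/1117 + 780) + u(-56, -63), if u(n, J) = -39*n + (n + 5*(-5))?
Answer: 3220312/1117 ≈ 2883.0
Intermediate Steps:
u(n, J) = -25 - 38*n (u(n, J) = -39*n + (n - 25) = -39*n + (-25 + n) = -25 - 38*n)
(1/1117 + 780) + u(-56, -63) = (1/1117 + 780) + (-25 - 38*(-56)) = (1/1117 + 780) + (-25 + 2128) = 871261/1117 + 2103 = 3220312/1117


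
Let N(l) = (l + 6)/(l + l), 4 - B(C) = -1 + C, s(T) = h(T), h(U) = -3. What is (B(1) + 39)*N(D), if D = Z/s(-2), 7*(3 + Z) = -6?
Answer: 731/6 ≈ 121.83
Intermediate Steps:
Z = -27/7 (Z = -3 + (1/7)*(-6) = -3 - 6/7 = -27/7 ≈ -3.8571)
s(T) = -3
B(C) = 5 - C (B(C) = 4 - (-1 + C) = 4 + (1 - C) = 5 - C)
D = 9/7 (D = -27/7/(-3) = -27/7*(-1/3) = 9/7 ≈ 1.2857)
N(l) = (6 + l)/(2*l) (N(l) = (6 + l)/((2*l)) = (6 + l)*(1/(2*l)) = (6 + l)/(2*l))
(B(1) + 39)*N(D) = ((5 - 1*1) + 39)*((6 + 9/7)/(2*(9/7))) = ((5 - 1) + 39)*((1/2)*(7/9)*(51/7)) = (4 + 39)*(17/6) = 43*(17/6) = 731/6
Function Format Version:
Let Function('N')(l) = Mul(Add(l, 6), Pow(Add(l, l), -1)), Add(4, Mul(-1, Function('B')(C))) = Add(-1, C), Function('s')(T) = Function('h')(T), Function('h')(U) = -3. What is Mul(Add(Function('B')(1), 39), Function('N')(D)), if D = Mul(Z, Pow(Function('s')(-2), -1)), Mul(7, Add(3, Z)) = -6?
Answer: Rational(731, 6) ≈ 121.83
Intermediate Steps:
Z = Rational(-27, 7) (Z = Add(-3, Mul(Rational(1, 7), -6)) = Add(-3, Rational(-6, 7)) = Rational(-27, 7) ≈ -3.8571)
Function('s')(T) = -3
Function('B')(C) = Add(5, Mul(-1, C)) (Function('B')(C) = Add(4, Mul(-1, Add(-1, C))) = Add(4, Add(1, Mul(-1, C))) = Add(5, Mul(-1, C)))
D = Rational(9, 7) (D = Mul(Rational(-27, 7), Pow(-3, -1)) = Mul(Rational(-27, 7), Rational(-1, 3)) = Rational(9, 7) ≈ 1.2857)
Function('N')(l) = Mul(Rational(1, 2), Pow(l, -1), Add(6, l)) (Function('N')(l) = Mul(Add(6, l), Pow(Mul(2, l), -1)) = Mul(Add(6, l), Mul(Rational(1, 2), Pow(l, -1))) = Mul(Rational(1, 2), Pow(l, -1), Add(6, l)))
Mul(Add(Function('B')(1), 39), Function('N')(D)) = Mul(Add(Add(5, Mul(-1, 1)), 39), Mul(Rational(1, 2), Pow(Rational(9, 7), -1), Add(6, Rational(9, 7)))) = Mul(Add(Add(5, -1), 39), Mul(Rational(1, 2), Rational(7, 9), Rational(51, 7))) = Mul(Add(4, 39), Rational(17, 6)) = Mul(43, Rational(17, 6)) = Rational(731, 6)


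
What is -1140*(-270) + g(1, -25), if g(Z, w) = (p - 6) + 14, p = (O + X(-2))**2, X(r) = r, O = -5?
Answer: 307857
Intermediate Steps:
p = 49 (p = (-5 - 2)**2 = (-7)**2 = 49)
g(Z, w) = 57 (g(Z, w) = (49 - 6) + 14 = 43 + 14 = 57)
-1140*(-270) + g(1, -25) = -1140*(-270) + 57 = 307800 + 57 = 307857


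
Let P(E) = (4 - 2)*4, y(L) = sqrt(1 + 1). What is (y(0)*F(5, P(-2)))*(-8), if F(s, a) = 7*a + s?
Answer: -488*sqrt(2) ≈ -690.14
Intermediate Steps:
y(L) = sqrt(2)
P(E) = 8 (P(E) = 2*4 = 8)
F(s, a) = s + 7*a
(y(0)*F(5, P(-2)))*(-8) = (sqrt(2)*(5 + 7*8))*(-8) = (sqrt(2)*(5 + 56))*(-8) = (sqrt(2)*61)*(-8) = (61*sqrt(2))*(-8) = -488*sqrt(2)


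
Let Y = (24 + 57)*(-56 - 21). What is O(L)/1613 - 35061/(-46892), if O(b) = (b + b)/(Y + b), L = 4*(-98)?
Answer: 53561315075/71628045812 ≈ 0.74777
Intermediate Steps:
L = -392
Y = -6237 (Y = 81*(-77) = -6237)
O(b) = 2*b/(-6237 + b) (O(b) = (b + b)/(-6237 + b) = (2*b)/(-6237 + b) = 2*b/(-6237 + b))
O(L)/1613 - 35061/(-46892) = (2*(-392)/(-6237 - 392))/1613 - 35061/(-46892) = (2*(-392)/(-6629))*(1/1613) - 35061*(-1/46892) = (2*(-392)*(-1/6629))*(1/1613) + 35061/46892 = (112/947)*(1/1613) + 35061/46892 = 112/1527511 + 35061/46892 = 53561315075/71628045812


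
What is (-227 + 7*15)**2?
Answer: 14884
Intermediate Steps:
(-227 + 7*15)**2 = (-227 + 105)**2 = (-122)**2 = 14884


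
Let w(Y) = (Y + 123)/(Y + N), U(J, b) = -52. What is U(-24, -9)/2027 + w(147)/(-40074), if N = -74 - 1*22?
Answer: -5934641/230151661 ≈ -0.025786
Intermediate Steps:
N = -96 (N = -74 - 22 = -96)
w(Y) = (123 + Y)/(-96 + Y) (w(Y) = (Y + 123)/(Y - 96) = (123 + Y)/(-96 + Y))
U(-24, -9)/2027 + w(147)/(-40074) = -52/2027 + ((123 + 147)/(-96 + 147))/(-40074) = -52*1/2027 + (270/51)*(-1/40074) = -52/2027 + ((1/51)*270)*(-1/40074) = -52/2027 + (90/17)*(-1/40074) = -52/2027 - 15/113543 = -5934641/230151661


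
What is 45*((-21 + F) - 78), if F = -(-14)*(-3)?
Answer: -6345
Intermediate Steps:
F = -42 (F = -1*42 = -42)
45*((-21 + F) - 78) = 45*((-21 - 42) - 78) = 45*(-63 - 78) = 45*(-141) = -6345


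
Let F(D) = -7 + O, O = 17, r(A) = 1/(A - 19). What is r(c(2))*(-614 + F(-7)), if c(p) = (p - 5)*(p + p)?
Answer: 604/31 ≈ 19.484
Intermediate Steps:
c(p) = 2*p*(-5 + p) (c(p) = (-5 + p)*(2*p) = 2*p*(-5 + p))
r(A) = 1/(-19 + A)
F(D) = 10 (F(D) = -7 + 17 = 10)
r(c(2))*(-614 + F(-7)) = (-614 + 10)/(-19 + 2*2*(-5 + 2)) = -604/(-19 + 2*2*(-3)) = -604/(-19 - 12) = -604/(-31) = -1/31*(-604) = 604/31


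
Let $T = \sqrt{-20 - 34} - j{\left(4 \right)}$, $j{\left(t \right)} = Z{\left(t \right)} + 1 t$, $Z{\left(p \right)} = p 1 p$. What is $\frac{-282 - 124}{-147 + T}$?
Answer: $\frac{67802}{27943} + \frac{1218 i \sqrt{6}}{27943} \approx 2.4264 + 0.10677 i$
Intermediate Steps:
$Z{\left(p \right)} = p^{2}$ ($Z{\left(p \right)} = p p = p^{2}$)
$j{\left(t \right)} = t + t^{2}$ ($j{\left(t \right)} = t^{2} + 1 t = t^{2} + t = t + t^{2}$)
$T = -20 + 3 i \sqrt{6}$ ($T = \sqrt{-20 - 34} - 4 \left(1 + 4\right) = \sqrt{-54} - 4 \cdot 5 = 3 i \sqrt{6} - 20 = -20 + 3 i \sqrt{6} \approx -20.0 + 7.3485 i$)
$\frac{-282 - 124}{-147 + T} = \frac{-282 - 124}{-147 - \left(20 - 3 i \sqrt{6}\right)} = - \frac{406}{-167 + 3 i \sqrt{6}}$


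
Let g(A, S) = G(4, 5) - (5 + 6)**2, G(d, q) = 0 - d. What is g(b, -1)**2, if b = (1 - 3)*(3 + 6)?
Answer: 15625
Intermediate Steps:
G(d, q) = -d
b = -18 (b = -2*9 = -18)
g(A, S) = -125 (g(A, S) = -1*4 - (5 + 6)**2 = -4 - 1*11**2 = -4 - 1*121 = -4 - 121 = -125)
g(b, -1)**2 = (-125)**2 = 15625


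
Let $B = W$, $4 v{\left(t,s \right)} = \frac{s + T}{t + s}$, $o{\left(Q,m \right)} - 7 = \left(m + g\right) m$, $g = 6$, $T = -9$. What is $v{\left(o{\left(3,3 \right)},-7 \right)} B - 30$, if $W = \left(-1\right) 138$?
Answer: $- \frac{86}{9} \approx -9.5556$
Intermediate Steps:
$o{\left(Q,m \right)} = 7 + m \left(6 + m\right)$ ($o{\left(Q,m \right)} = 7 + \left(m + 6\right) m = 7 + \left(6 + m\right) m = 7 + m \left(6 + m\right)$)
$W = -138$
$v{\left(t,s \right)} = \frac{-9 + s}{4 \left(s + t\right)}$ ($v{\left(t,s \right)} = \frac{\left(s - 9\right) \frac{1}{t + s}}{4} = \frac{\left(-9 + s\right) \frac{1}{s + t}}{4} = \frac{\frac{1}{s + t} \left(-9 + s\right)}{4} = \frac{-9 + s}{4 \left(s + t\right)}$)
$B = -138$
$v{\left(o{\left(3,3 \right)},-7 \right)} B - 30 = \frac{-9 - 7}{4 \left(-7 + \left(7 + 3^{2} + 6 \cdot 3\right)\right)} \left(-138\right) - 30 = \frac{1}{4} \frac{1}{-7 + \left(7 + 9 + 18\right)} \left(-16\right) \left(-138\right) - 30 = \frac{1}{4} \frac{1}{-7 + 34} \left(-16\right) \left(-138\right) - 30 = \frac{1}{4} \cdot \frac{1}{27} \left(-16\right) \left(-138\right) - 30 = \left(- \frac{4}{27}\right) \left(-138\right) - 30 = \frac{184}{9} - 30 = - \frac{86}{9}$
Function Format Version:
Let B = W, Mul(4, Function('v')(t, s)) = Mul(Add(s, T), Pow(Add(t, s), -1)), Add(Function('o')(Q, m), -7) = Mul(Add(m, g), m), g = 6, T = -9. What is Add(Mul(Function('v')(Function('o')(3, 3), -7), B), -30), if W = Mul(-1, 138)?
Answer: Rational(-86, 9) ≈ -9.5556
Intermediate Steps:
Function('o')(Q, m) = Add(7, Mul(m, Add(6, m))) (Function('o')(Q, m) = Add(7, Mul(Add(m, 6), m)) = Add(7, Mul(Add(6, m), m)) = Add(7, Mul(m, Add(6, m))))
W = -138
Function('v')(t, s) = Mul(Rational(1, 4), Pow(Add(s, t), -1), Add(-9, s)) (Function('v')(t, s) = Mul(Rational(1, 4), Mul(Add(s, -9), Pow(Add(t, s), -1))) = Mul(Rational(1, 4), Mul(Add(-9, s), Pow(Add(s, t), -1))) = Mul(Rational(1, 4), Mul(Pow(Add(s, t), -1), Add(-9, s))) = Mul(Rational(1, 4), Pow(Add(s, t), -1), Add(-9, s)))
B = -138
Add(Mul(Function('v')(Function('o')(3, 3), -7), B), -30) = Add(Mul(Mul(Rational(1, 4), Pow(Add(-7, Add(7, Pow(3, 2), Mul(6, 3))), -1), Add(-9, -7)), -138), -30) = Add(Mul(Mul(Rational(1, 4), Pow(Add(-7, Add(7, 9, 18)), -1), -16), -138), -30) = Add(Mul(Mul(Rational(1, 4), Pow(Add(-7, 34), -1), -16), -138), -30) = Add(Mul(Mul(Rational(1, 4), Pow(27, -1), -16), -138), -30) = Add(Mul(Mul(Rational(1, 4), Rational(1, 27), -16), -138), -30) = Add(Mul(Rational(-4, 27), -138), -30) = Add(Rational(184, 9), -30) = Rational(-86, 9)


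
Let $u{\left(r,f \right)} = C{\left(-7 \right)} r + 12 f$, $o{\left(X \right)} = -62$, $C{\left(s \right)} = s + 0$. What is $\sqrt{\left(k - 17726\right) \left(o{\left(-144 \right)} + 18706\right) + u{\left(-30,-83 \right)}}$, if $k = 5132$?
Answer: $3 i \sqrt{26089258} \approx 15323.0 i$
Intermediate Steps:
$C{\left(s \right)} = s$
$u{\left(r,f \right)} = - 7 r + 12 f$
$\sqrt{\left(k - 17726\right) \left(o{\left(-144 \right)} + 18706\right) + u{\left(-30,-83 \right)}} = \sqrt{\left(5132 - 17726\right) \left(-62 + 18706\right) + \left(\left(-7\right) \left(-30\right) + 12 \left(-83\right)\right)} = \sqrt{\left(-12594\right) 18644 + \left(210 - 996\right)} = \sqrt{-234802536 - 786} = \sqrt{-234803322} = 3 i \sqrt{26089258}$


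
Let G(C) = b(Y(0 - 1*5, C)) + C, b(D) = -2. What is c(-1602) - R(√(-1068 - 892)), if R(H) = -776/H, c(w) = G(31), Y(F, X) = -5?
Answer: 29 - 194*I*√10/35 ≈ 29.0 - 17.528*I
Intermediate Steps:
G(C) = -2 + C
c(w) = 29 (c(w) = -2 + 31 = 29)
c(-1602) - R(√(-1068 - 892)) = 29 - (-776)/(√(-1068 - 892)) = 29 - (-776)/(√(-1960)) = 29 - (-776)/(14*I*√10) = 29 - (-776)*(-I*√10/140) = 29 - 194*I*√10/35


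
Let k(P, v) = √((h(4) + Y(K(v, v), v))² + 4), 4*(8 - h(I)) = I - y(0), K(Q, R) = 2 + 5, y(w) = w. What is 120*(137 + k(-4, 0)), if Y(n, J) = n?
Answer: 16440 + 1200*√2 ≈ 18137.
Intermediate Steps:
K(Q, R) = 7
h(I) = 8 - I/4 (h(I) = 8 - (I - 1*0)/4 = 8 - (I + 0)/4 = 8 - I/4)
k(P, v) = 10*√2 (k(P, v) = √(((8 - ¼*4) + 7)² + 4) = √(((8 - 1) + 7)² + 4) = √((7 + 7)² + 4) = √(14² + 4) = √(196 + 4) = √200 = 10*√2)
120*(137 + k(-4, 0)) = 120*(137 + 10*√2) = 16440 + 1200*√2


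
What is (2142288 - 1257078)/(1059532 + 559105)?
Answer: 885210/1618637 ≈ 0.54689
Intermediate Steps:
(2142288 - 1257078)/(1059532 + 559105) = 885210/1618637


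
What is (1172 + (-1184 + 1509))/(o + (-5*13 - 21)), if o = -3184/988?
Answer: -123253/7346 ≈ -16.778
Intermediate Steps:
o = -796/247 (o = -3184*1/988 = -796/247 ≈ -3.2227)
(1172 + (-1184 + 1509))/(o + (-5*13 - 21)) = (1172 + (-1184 + 1509))/(-796/247 + (-5*13 - 21)) = (1172 + 325)/(-796/247 + (-65 - 21)) = 1497/(-796/247 - 86) = 1497/(-22038/247) = 1497*(-247/22038) = -123253/7346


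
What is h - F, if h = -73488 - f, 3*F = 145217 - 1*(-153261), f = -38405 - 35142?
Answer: -298301/3 ≈ -99434.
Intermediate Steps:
f = -73547
F = 298478/3 (F = (145217 - 1*(-153261))/3 = (145217 + 153261)/3 = (⅓)*298478 = 298478/3 ≈ 99493.)
h = 59 (h = -73488 - 1*(-73547) = -73488 + 73547 = 59)
h - F = 59 - 1*298478/3 = 59 - 298478/3 = -298301/3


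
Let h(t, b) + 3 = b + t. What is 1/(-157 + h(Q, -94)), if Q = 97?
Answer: -1/157 ≈ -0.0063694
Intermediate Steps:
h(t, b) = -3 + b + t (h(t, b) = -3 + (b + t) = -3 + b + t)
1/(-157 + h(Q, -94)) = 1/(-157 + (-3 - 94 + 97)) = 1/(-157 + 0) = 1/(-157) = -1/157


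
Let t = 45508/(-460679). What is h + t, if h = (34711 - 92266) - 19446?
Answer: -35472789187/460679 ≈ -77001.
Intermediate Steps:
t = -45508/460679 (t = 45508*(-1/460679) = -45508/460679 ≈ -0.098785)
h = -77001 (h = -57555 - 19446 = -77001)
h + t = -77001 - 45508/460679 = -35472789187/460679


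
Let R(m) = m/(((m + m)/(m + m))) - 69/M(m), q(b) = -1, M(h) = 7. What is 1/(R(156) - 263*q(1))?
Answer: 7/2864 ≈ 0.0024441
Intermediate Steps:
R(m) = -69/7 + m (R(m) = m/(((m + m)/(m + m))) - 69/7 = m/(((2*m)/((2*m)))) - 69*⅐ = m/(((2*m)*(1/(2*m)))) - 69/7 = m/1 - 69/7 = m*1 - 69/7 = m - 69/7 = -69/7 + m)
1/(R(156) - 263*q(1)) = 1/((-69/7 + 156) - 263*(-1)) = 1/(1023/7 + 263) = 1/(2864/7) = 7/2864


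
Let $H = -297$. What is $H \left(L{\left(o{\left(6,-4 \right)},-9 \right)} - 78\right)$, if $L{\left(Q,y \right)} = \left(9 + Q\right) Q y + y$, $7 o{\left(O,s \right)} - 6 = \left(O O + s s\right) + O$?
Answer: $\frac{22992255}{49} \approx 4.6923 \cdot 10^{5}$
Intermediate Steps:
$o{\left(O,s \right)} = \frac{6}{7} + \frac{O}{7} + \frac{O^{2}}{7} + \frac{s^{2}}{7}$ ($o{\left(O,s \right)} = \frac{6}{7} + \frac{\left(O O + s s\right) + O}{7} = \frac{6}{7} + \frac{\left(O^{2} + s^{2}\right) + O}{7} = \frac{6}{7} + \frac{O + O^{2} + s^{2}}{7} = \frac{6}{7} + \left(\frac{O}{7} + \frac{O^{2}}{7} + \frac{s^{2}}{7}\right) = \frac{6}{7} + \frac{O}{7} + \frac{O^{2}}{7} + \frac{s^{2}}{7}$)
$L{\left(Q,y \right)} = y + Q y \left(9 + Q\right)$ ($L{\left(Q,y \right)} = Q \left(9 + Q\right) y + y = Q y \left(9 + Q\right) + y = y + Q y \left(9 + Q\right)$)
$H \left(L{\left(o{\left(6,-4 \right)},-9 \right)} - 78\right) = - 297 \left(- 9 \left(1 + \left(\frac{6}{7} + \frac{1}{7} \cdot 6 + \frac{6^{2}}{7} + \frac{\left(-4\right)^{2}}{7}\right)^{2} + 9 \left(\frac{6}{7} + \frac{1}{7} \cdot 6 + \frac{6^{2}}{7} + \frac{\left(-4\right)^{2}}{7}\right)\right) - 78\right) = - 297 \left(- 9 \left(1 + \left(\frac{6}{7} + \frac{6}{7} + \frac{1}{7} \cdot 36 + \frac{1}{7} \cdot 16\right)^{2} + 9 \left(\frac{6}{7} + \frac{6}{7} + \frac{1}{7} \cdot 36 + \frac{1}{7} \cdot 16\right)\right) - 78\right) = - 297 \left(- 9 \left(1 + \left(\frac{6}{7} + \frac{6}{7} + \frac{36}{7} + \frac{16}{7}\right)^{2} + 9 \left(\frac{6}{7} + \frac{6}{7} + \frac{36}{7} + \frac{16}{7}\right)\right) - 78\right) = - 297 \left(- 9 \left(1 + \left(\frac{64}{7}\right)^{2} + 9 \cdot \frac{64}{7}\right) - 78\right) = - 297 \left(- 9 \left(1 + \frac{4096}{49} + \frac{576}{7}\right) - 78\right) = - 297 \left(\left(-9\right) \frac{8177}{49} - 78\right) = - 297 \left(- \frac{73593}{49} - 78\right) = \left(-297\right) \left(- \frac{77415}{49}\right) = \frac{22992255}{49}$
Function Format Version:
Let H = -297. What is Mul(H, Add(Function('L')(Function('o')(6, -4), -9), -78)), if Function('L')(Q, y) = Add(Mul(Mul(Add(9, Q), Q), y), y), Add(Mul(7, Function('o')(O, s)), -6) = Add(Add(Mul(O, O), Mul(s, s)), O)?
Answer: Rational(22992255, 49) ≈ 4.6923e+5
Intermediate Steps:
Function('o')(O, s) = Add(Rational(6, 7), Mul(Rational(1, 7), O), Mul(Rational(1, 7), Pow(O, 2)), Mul(Rational(1, 7), Pow(s, 2))) (Function('o')(O, s) = Add(Rational(6, 7), Mul(Rational(1, 7), Add(Add(Mul(O, O), Mul(s, s)), O))) = Add(Rational(6, 7), Mul(Rational(1, 7), Add(Add(Pow(O, 2), Pow(s, 2)), O))) = Add(Rational(6, 7), Mul(Rational(1, 7), Add(O, Pow(O, 2), Pow(s, 2)))) = Add(Rational(6, 7), Add(Mul(Rational(1, 7), O), Mul(Rational(1, 7), Pow(O, 2)), Mul(Rational(1, 7), Pow(s, 2)))) = Add(Rational(6, 7), Mul(Rational(1, 7), O), Mul(Rational(1, 7), Pow(O, 2)), Mul(Rational(1, 7), Pow(s, 2))))
Function('L')(Q, y) = Add(y, Mul(Q, y, Add(9, Q))) (Function('L')(Q, y) = Add(Mul(Mul(Q, Add(9, Q)), y), y) = Add(Mul(Q, y, Add(9, Q)), y) = Add(y, Mul(Q, y, Add(9, Q))))
Mul(H, Add(Function('L')(Function('o')(6, -4), -9), -78)) = Mul(-297, Add(Mul(-9, Add(1, Pow(Add(Rational(6, 7), Mul(Rational(1, 7), 6), Mul(Rational(1, 7), Pow(6, 2)), Mul(Rational(1, 7), Pow(-4, 2))), 2), Mul(9, Add(Rational(6, 7), Mul(Rational(1, 7), 6), Mul(Rational(1, 7), Pow(6, 2)), Mul(Rational(1, 7), Pow(-4, 2)))))), -78)) = Mul(-297, Add(Mul(-9, Add(1, Pow(Add(Rational(6, 7), Rational(6, 7), Mul(Rational(1, 7), 36), Mul(Rational(1, 7), 16)), 2), Mul(9, Add(Rational(6, 7), Rational(6, 7), Mul(Rational(1, 7), 36), Mul(Rational(1, 7), 16))))), -78)) = Mul(-297, Add(Mul(-9, Add(1, Pow(Add(Rational(6, 7), Rational(6, 7), Rational(36, 7), Rational(16, 7)), 2), Mul(9, Add(Rational(6, 7), Rational(6, 7), Rational(36, 7), Rational(16, 7))))), -78)) = Mul(-297, Add(Mul(-9, Add(1, Pow(Rational(64, 7), 2), Mul(9, Rational(64, 7)))), -78)) = Mul(-297, Add(Mul(-9, Add(1, Rational(4096, 49), Rational(576, 7))), -78)) = Mul(-297, Add(Mul(-9, Rational(8177, 49)), -78)) = Mul(-297, Add(Rational(-73593, 49), -78)) = Mul(-297, Rational(-77415, 49)) = Rational(22992255, 49)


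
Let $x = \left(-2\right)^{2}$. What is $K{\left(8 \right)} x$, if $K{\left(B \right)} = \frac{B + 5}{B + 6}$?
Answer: $\frac{26}{7} \approx 3.7143$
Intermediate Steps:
$x = 4$
$K{\left(B \right)} = \frac{5 + B}{6 + B}$
$K{\left(8 \right)} x = \frac{5 + 8}{6 + 8} \cdot 4 = \frac{1}{14} \cdot 13 \cdot 4 = \frac{13}{14} \cdot 4 = \frac{26}{7}$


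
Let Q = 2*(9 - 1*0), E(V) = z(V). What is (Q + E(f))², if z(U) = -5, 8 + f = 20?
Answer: 169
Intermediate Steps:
f = 12 (f = -8 + 20 = 12)
E(V) = -5
Q = 18 (Q = 2*(9 + 0) = 2*9 = 18)
(Q + E(f))² = (18 - 5)² = 13² = 169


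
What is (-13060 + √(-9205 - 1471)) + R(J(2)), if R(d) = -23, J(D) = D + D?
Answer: -13083 + 2*I*√2669 ≈ -13083.0 + 103.32*I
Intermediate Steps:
J(D) = 2*D
(-13060 + √(-9205 - 1471)) + R(J(2)) = (-13060 + √(-9205 - 1471)) - 23 = (-13060 + √(-10676)) - 23 = (-13060 + 2*I*√2669) - 23 = -13083 + 2*I*√2669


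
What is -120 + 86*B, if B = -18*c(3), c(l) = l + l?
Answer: -9408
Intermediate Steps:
c(l) = 2*l
B = -108 (B = -36*3 = -18*6 = -108)
-120 + 86*B = -120 + 86*(-108) = -120 - 9288 = -9408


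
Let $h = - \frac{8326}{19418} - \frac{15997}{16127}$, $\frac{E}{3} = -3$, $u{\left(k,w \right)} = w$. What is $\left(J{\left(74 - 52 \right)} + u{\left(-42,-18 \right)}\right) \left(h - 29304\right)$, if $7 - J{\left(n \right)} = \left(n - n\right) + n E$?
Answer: $- \frac{858059994373802}{156577043} \approx -5.4801 \cdot 10^{6}$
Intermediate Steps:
$E = -9$ ($E = 3 \left(-3\right) = -9$)
$h = - \frac{222451574}{156577043}$ ($h = \left(-8326\right) \frac{1}{19418} - \frac{15997}{16127} = - \frac{4163}{9709} - \frac{15997}{16127} = - \frac{222451574}{156577043} \approx -1.4207$)
$J{\left(n \right)} = 7 + 9 n$ ($J{\left(n \right)} = 7 - \left(\left(n - n\right) + n \left(-9\right)\right) = 7 - \left(0 - 9 n\right) = 7 - - 9 n = 7 + 9 n$)
$\left(J{\left(74 - 52 \right)} + u{\left(-42,-18 \right)}\right) \left(h - 29304\right) = \left(\left(7 + 9 \left(74 - 52\right)\right) - 18\right) \left(- \frac{222451574}{156577043} - 29304\right) = \left(\left(7 + 9 \cdot 22\right) - 18\right) \left(- \frac{4588556119646}{156577043}\right) = \left(\left(7 + 198\right) - 18\right) \left(- \frac{4588556119646}{156577043}\right) = \left(205 - 18\right) \left(- \frac{4588556119646}{156577043}\right) = 187 \left(- \frac{4588556119646}{156577043}\right) = - \frac{858059994373802}{156577043}$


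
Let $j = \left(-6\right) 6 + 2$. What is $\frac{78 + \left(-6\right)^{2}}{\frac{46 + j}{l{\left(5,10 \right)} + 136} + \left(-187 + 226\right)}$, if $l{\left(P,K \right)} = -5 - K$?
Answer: $\frac{242}{83} \approx 2.9157$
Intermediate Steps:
$j = -34$ ($j = -36 + 2 = -34$)
$\frac{78 + \left(-6\right)^{2}}{\frac{46 + j}{l{\left(5,10 \right)} + 136} + \left(-187 + 226\right)} = \frac{78 + \left(-6\right)^{2}}{\frac{46 - 34}{\left(-5 - 10\right) + 136} + \left(-187 + 226\right)} = \frac{78 + 36}{\frac{12}{\left(-5 - 10\right) + 136} + 39} = \frac{1}{\frac{12}{-15 + 136} + 39} \cdot 114 = \frac{1}{\frac{12}{121} + 39} \cdot 114 = \frac{1}{\frac{4731}{121}} \cdot 114 = \frac{121}{4731} \cdot 114 = \frac{242}{83}$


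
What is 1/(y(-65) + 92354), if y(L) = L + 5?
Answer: 1/92294 ≈ 1.0835e-5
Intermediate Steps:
y(L) = 5 + L
1/(y(-65) + 92354) = 1/((5 - 65) + 92354) = 1/(-60 + 92354) = 1/92294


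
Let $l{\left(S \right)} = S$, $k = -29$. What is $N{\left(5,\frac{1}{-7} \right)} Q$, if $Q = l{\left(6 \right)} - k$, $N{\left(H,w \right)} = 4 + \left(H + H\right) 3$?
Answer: $1190$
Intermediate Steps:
$N{\left(H,w \right)} = 4 + 6 H$ ($N{\left(H,w \right)} = 4 + 2 H 3 = 4 + 6 H$)
$Q = 35$ ($Q = 6 - -29 = 6 + 29 = 35$)
$N{\left(5,\frac{1}{-7} \right)} Q = \left(4 + 6 \cdot 5\right) 35 = \left(4 + 30\right) 35 = 34 \cdot 35 = 1190$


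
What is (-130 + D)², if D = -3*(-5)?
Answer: 13225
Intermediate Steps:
D = 15
(-130 + D)² = (-130 + 15)² = (-115)² = 13225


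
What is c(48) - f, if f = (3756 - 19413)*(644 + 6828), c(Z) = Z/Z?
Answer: 116989105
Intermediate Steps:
c(Z) = 1
f = -116989104 (f = -15657*7472 = -116989104)
c(48) - f = 1 - 1*(-116989104) = 1 + 116989104 = 116989105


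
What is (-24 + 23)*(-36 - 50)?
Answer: 86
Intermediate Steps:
(-24 + 23)*(-36 - 50) = -1*(-86) = 86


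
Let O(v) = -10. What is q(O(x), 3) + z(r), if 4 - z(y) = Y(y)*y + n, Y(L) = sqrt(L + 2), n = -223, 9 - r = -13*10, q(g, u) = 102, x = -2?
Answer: 329 - 139*sqrt(141) ≈ -1321.5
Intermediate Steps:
r = 139 (r = 9 - (-13)*10 = 9 - 1*(-130) = 9 + 130 = 139)
Y(L) = sqrt(2 + L)
z(y) = 227 - y*sqrt(2 + y) (z(y) = 4 - (sqrt(2 + y)*y - 223) = 4 - (y*sqrt(2 + y) - 223) = 4 - (-223 + y*sqrt(2 + y)) = 4 + (223 - y*sqrt(2 + y)) = 227 - y*sqrt(2 + y))
q(O(x), 3) + z(r) = 102 + (227 - 1*139*sqrt(2 + 139)) = 102 + (227 - 1*139*sqrt(141)) = 102 + (227 - 139*sqrt(141)) = 329 - 139*sqrt(141)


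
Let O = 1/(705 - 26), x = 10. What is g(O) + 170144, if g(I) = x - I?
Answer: 115534565/679 ≈ 1.7015e+5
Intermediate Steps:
O = 1/679 ≈ 0.0014728
g(I) = 10 - I
g(O) + 170144 = (10 - 1*1/679) + 170144 = (10 - 1/679) + 170144 = 6789/679 + 170144 = 115534565/679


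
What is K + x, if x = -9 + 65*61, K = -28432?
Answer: -24476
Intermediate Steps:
x = 3956 (x = -9 + 3965 = 3956)
K + x = -28432 + 3956 = -24476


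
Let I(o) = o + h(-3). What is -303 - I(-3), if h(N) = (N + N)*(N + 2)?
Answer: -306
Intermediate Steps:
h(N) = 2*N*(2 + N) (h(N) = (2*N)*(2 + N) = 2*N*(2 + N))
I(o) = 6 + o (I(o) = o + 2*(-3)*(2 - 3) = o + 2*(-3)*(-1) = o + 6 = 6 + o)
-303 - I(-3) = -303 - (6 - 3) = -303 - 1*3 = -303 - 3 = -306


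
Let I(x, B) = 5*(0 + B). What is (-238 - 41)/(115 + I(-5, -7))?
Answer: -279/80 ≈ -3.4875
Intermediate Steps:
I(x, B) = 5*B
(-238 - 41)/(115 + I(-5, -7)) = (-238 - 41)/(115 + 5*(-7)) = -279/(115 - 35) = -279/80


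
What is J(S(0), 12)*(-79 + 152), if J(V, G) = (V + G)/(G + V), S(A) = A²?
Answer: 73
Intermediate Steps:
J(V, G) = 1 (J(V, G) = (G + V)/(G + V) = 1)
J(S(0), 12)*(-79 + 152) = 1*(-79 + 152) = 1*73 = 73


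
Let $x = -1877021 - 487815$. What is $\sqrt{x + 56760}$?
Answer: $2 i \sqrt{577019} \approx 1519.2 i$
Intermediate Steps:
$x = -2364836$
$\sqrt{x + 56760} = \sqrt{-2364836 + 56760} = \sqrt{-2308076} = 2 i \sqrt{577019}$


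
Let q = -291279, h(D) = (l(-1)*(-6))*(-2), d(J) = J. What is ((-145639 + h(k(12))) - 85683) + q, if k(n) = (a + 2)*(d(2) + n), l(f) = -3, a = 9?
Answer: -522637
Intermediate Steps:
k(n) = 22 + 11*n (k(n) = (9 + 2)*(2 + n) = 11*(2 + n) = 22 + 11*n)
h(D) = -36 (h(D) = -3*(-6)*(-2) = 18*(-2) = -36)
((-145639 + h(k(12))) - 85683) + q = ((-145639 - 36) - 85683) - 291279 = (-145675 - 85683) - 291279 = -231358 - 291279 = -522637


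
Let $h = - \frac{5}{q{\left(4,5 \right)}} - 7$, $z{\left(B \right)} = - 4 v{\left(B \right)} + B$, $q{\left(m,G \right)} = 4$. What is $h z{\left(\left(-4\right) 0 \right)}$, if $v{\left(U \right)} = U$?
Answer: $0$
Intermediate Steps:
$z{\left(B \right)} = - 3 B$ ($z{\left(B \right)} = - 4 B + B = - 3 B$)
$h = - \frac{33}{4}$ ($h = - \frac{5}{4} - 7 = - \frac{33}{4} \approx -8.25$)
$h z{\left(\left(-4\right) 0 \right)} = - \frac{33 \left(- 3 \left(\left(-4\right) 0\right)\right)}{4} = - \frac{33 \left(\left(-3\right) 0\right)}{4} = \left(- \frac{33}{4}\right) 0 = 0$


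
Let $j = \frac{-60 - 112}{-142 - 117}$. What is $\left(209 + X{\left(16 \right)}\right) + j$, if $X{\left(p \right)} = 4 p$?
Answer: $\frac{70879}{259} \approx 273.66$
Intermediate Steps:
$j = \frac{172}{259}$ ($j = - \frac{172}{-259} = \left(-172\right) \left(- \frac{1}{259}\right) = \frac{172}{259} \approx 0.66409$)
$\left(209 + X{\left(16 \right)}\right) + j = \left(209 + 4 \cdot 16\right) + \frac{172}{259} = \left(209 + 64\right) + \frac{172}{259} = 273 + \frac{172}{259} = \frac{70879}{259}$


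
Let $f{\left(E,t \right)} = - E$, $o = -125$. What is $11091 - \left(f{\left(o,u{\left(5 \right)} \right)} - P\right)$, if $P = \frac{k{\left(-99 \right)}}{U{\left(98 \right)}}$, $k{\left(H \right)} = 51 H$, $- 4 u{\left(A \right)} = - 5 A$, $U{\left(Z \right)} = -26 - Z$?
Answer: $\frac{1364833}{124} \approx 11007.0$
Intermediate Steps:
$u{\left(A \right)} = \frac{5 A}{4}$ ($u{\left(A \right)} = - \frac{\left(-5\right) A}{4} = \frac{5 A}{4}$)
$P = \frac{5049}{124}$ ($P = \frac{51 \left(-99\right)}{-26 - 98} = - \frac{5049}{-26 - 98} = - \frac{5049}{-124} = \left(-5049\right) \left(- \frac{1}{124}\right) = \frac{5049}{124} \approx 40.718$)
$11091 - \left(f{\left(o,u{\left(5 \right)} \right)} - P\right) = 11091 - \left(\left(-1\right) \left(-125\right) - \frac{5049}{124}\right) = 11091 - \left(125 - \frac{5049}{124}\right) = 11091 - \frac{10451}{124} = \frac{1364833}{124}$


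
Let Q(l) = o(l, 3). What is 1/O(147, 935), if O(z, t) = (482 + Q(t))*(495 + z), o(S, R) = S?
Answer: 1/909714 ≈ 1.0992e-6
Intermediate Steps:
Q(l) = l
O(z, t) = (482 + t)*(495 + z)
1/O(147, 935) = 1/(238590 + 482*147 + 495*935 + 935*147) = 1/(238590 + 70854 + 462825 + 137445) = 1/909714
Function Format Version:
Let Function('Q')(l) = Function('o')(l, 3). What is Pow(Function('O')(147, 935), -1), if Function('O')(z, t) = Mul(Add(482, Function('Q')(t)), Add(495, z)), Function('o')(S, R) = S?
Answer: Rational(1, 909714) ≈ 1.0992e-6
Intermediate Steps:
Function('Q')(l) = l
Function('O')(z, t) = Mul(Add(482, t), Add(495, z))
Pow(Function('O')(147, 935), -1) = Pow(Add(238590, Mul(482, 147), Mul(495, 935), Mul(935, 147)), -1) = Pow(Add(238590, 70854, 462825, 137445), -1) = Pow(909714, -1) = Rational(1, 909714)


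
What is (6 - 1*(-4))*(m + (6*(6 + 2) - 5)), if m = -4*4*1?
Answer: 270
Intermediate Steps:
m = -16 (m = -16*1 = -16)
(6 - 1*(-4))*(m + (6*(6 + 2) - 5)) = (6 - 1*(-4))*(-16 + (6*(6 + 2) - 5)) = (6 + 4)*(-16 + (6*8 - 5)) = 10*(-16 + (48 - 5)) = 10*(-16 + 43) = 10*27 = 270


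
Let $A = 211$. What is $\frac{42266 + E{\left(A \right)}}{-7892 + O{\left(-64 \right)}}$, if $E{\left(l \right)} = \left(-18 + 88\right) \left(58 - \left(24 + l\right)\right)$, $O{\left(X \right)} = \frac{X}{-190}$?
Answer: $- \frac{709555}{187427} \approx -3.7858$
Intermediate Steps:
$O{\left(X \right)} = - \frac{X}{190}$ ($O{\left(X \right)} = X \left(- \frac{1}{190}\right) = - \frac{X}{190}$)
$E{\left(l \right)} = 2380 - 70 l$ ($E{\left(l \right)} = 70 \left(34 - l\right) = 2380 - 70 l$)
$\frac{42266 + E{\left(A \right)}}{-7892 + O{\left(-64 \right)}} = \frac{42266 + \left(2380 - 14770\right)}{-7892 - - \frac{32}{95}} = \frac{42266 + \left(2380 - 14770\right)}{-7892 + \frac{32}{95}} = \frac{42266 - 12390}{- \frac{749708}{95}} = 29876 \left(- \frac{95}{749708}\right) = - \frac{709555}{187427}$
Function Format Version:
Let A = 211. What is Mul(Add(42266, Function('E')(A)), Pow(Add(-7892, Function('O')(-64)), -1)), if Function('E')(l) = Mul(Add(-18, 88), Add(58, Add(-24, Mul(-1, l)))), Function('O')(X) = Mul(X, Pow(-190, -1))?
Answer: Rational(-709555, 187427) ≈ -3.7858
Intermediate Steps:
Function('O')(X) = Mul(Rational(-1, 190), X) (Function('O')(X) = Mul(X, Rational(-1, 190)) = Mul(Rational(-1, 190), X))
Function('E')(l) = Add(2380, Mul(-70, l)) (Function('E')(l) = Mul(70, Add(34, Mul(-1, l))) = Add(2380, Mul(-70, l)))
Mul(Add(42266, Function('E')(A)), Pow(Add(-7892, Function('O')(-64)), -1)) = Mul(Add(42266, Add(2380, Mul(-70, 211))), Pow(Add(-7892, Mul(Rational(-1, 190), -64)), -1)) = Mul(Add(42266, Add(2380, -14770)), Pow(Add(-7892, Rational(32, 95)), -1)) = Mul(Add(42266, -12390), Pow(Rational(-749708, 95), -1)) = Mul(29876, Rational(-95, 749708)) = Rational(-709555, 187427)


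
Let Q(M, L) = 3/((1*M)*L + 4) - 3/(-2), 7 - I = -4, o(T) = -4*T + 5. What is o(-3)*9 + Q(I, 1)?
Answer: 1547/10 ≈ 154.70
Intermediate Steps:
o(T) = 5 - 4*T
I = 11 (I = 7 - 1*(-4) = 7 + 4 = 11)
Q(M, L) = 3/2 + 3/(4 + L*M) (Q(M, L) = 3/(M*L + 4) - 3*(-½) = 3/(L*M + 4) + 3/2 = 3/(4 + L*M) + 3/2 = 3/2 + 3/(4 + L*M))
o(-3)*9 + Q(I, 1) = (5 - 4*(-3))*9 + 3*(6 + 1*11)/(2*(4 + 1*11)) = (5 + 12)*9 + 3*(6 + 11)/(2*(4 + 11)) = 17*9 + (3/2)*17/15 = 153 + (3/2)*(1/15)*17 = 153 + 17/10 = 1547/10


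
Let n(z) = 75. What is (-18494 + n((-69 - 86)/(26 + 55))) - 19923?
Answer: -38342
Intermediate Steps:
(-18494 + n((-69 - 86)/(26 + 55))) - 19923 = (-18494 + 75) - 19923 = -18419 - 19923 = -38342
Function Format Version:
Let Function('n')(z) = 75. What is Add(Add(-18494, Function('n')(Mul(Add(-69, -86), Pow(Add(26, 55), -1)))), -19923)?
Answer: -38342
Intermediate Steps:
Add(Add(-18494, Function('n')(Mul(Add(-69, -86), Pow(Add(26, 55), -1)))), -19923) = Add(Add(-18494, 75), -19923) = Add(-18419, -19923) = -38342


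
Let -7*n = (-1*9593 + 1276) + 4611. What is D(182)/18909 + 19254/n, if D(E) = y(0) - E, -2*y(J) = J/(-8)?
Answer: 1273921355/35038377 ≈ 36.358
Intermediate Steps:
y(J) = J/16 (y(J) = -J/(2*(-8)) = -J*(-1)/(2*8) = -(-1)*J/16 = J/16)
D(E) = -E (D(E) = (1/16)*0 - E = 0 - E = -E)
n = 3706/7 (n = -((-1*9593 + 1276) + 4611)/7 = -((-9593 + 1276) + 4611)/7 = -(-8317 + 4611)/7 = -⅐*(-3706) = 3706/7 ≈ 529.43)
D(182)/18909 + 19254/n = -1*182/18909 + 19254/(3706/7) = -182*1/18909 + 19254*(7/3706) = -182/18909 + 67389/1853 = 1273921355/35038377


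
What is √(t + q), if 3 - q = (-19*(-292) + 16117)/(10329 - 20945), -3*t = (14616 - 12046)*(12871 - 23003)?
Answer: √2200957415201598/15924 ≈ 2946.1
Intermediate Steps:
t = 26039240/3 (t = -(14616 - 12046)*(12871 - 23003)/3 = -2570*(-10132)/3 = -⅓*(-26039240) = 26039240/3 ≈ 8.6797e+6)
q = 53513/10616 (q = 3 - (-19*(-292) + 16117)/(10329 - 20945) = 3 - (5548 + 16117)/(-10616) = 3 - 21665*(-1)/10616 = 3 - 1*(-21665/10616) = 3 + 21665/10616 = 53513/10616 ≈ 5.0408)
√(t + q) = √(26039240/3 + 53513/10616) = √(276432732379/31848) = √2200957415201598/15924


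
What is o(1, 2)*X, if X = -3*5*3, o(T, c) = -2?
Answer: 90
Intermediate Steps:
X = -45 (X = -15*3 = -45)
o(1, 2)*X = -2*(-45) = 90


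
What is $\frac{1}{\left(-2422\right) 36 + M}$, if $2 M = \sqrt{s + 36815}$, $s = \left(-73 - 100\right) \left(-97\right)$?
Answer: $- \frac{87192}{7602431465} - \frac{\sqrt{13399}}{7602431465} \approx -1.1484 \cdot 10^{-5}$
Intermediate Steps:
$s = 16781$ ($s = \left(-173\right) \left(-97\right) = 16781$)
$M = \sqrt{13399}$ ($M = \frac{\sqrt{16781 + 36815}}{2} = \frac{\sqrt{53596}}{2} = \frac{2 \sqrt{13399}}{2} = \sqrt{13399} \approx 115.75$)
$\frac{1}{\left(-2422\right) 36 + M} = \frac{1}{\left(-2422\right) 36 + \sqrt{13399}} = \frac{1}{-87192 + \sqrt{13399}}$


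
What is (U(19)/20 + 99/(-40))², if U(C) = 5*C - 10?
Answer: 5041/1600 ≈ 3.1506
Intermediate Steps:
U(C) = -10 + 5*C
(U(19)/20 + 99/(-40))² = ((-10 + 5*19)/20 + 99/(-40))² = ((-10 + 95)*(1/20) + 99*(-1/40))² = (85*(1/20) - 99/40)² = (17/4 - 99/40)² = (71/40)² = 5041/1600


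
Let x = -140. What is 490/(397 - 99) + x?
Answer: -20615/149 ≈ -138.36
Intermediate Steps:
490/(397 - 99) + x = 490/(397 - 99) - 140 = 490/298 - 140 = (1/298)*490 - 140 = 245/149 - 140 = -20615/149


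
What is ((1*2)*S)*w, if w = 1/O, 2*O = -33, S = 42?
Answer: -56/11 ≈ -5.0909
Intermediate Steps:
O = -33/2 (O = (½)*(-33) = -33/2 ≈ -16.500)
w = -2/33 (w = 1/(-33/2) = -2/33 ≈ -0.060606)
((1*2)*S)*w = ((1*2)*42)*(-2/33) = (2*42)*(-2/33) = 84*(-2/33) = -56/11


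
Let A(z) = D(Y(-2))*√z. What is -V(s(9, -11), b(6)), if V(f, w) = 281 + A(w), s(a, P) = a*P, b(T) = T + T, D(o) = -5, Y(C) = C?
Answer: -281 + 10*√3 ≈ -263.68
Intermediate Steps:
b(T) = 2*T
s(a, P) = P*a
A(z) = -5*√z
V(f, w) = 281 - 5*√w
-V(s(9, -11), b(6)) = -(281 - 5*2*√3) = -(281 - 10*√3) = -281 + 10*√3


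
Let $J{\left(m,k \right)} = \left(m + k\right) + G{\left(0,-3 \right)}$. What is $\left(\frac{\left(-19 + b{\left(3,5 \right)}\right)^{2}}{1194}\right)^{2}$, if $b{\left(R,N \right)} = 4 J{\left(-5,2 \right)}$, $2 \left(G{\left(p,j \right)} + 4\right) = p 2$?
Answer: $\frac{4879681}{1425636} \approx 3.4228$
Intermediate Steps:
$G{\left(p,j \right)} = -4 + p$ ($G{\left(p,j \right)} = -4 + \frac{p 2}{2} = -4 + \frac{2 p}{2} = -4 + p$)
$J{\left(m,k \right)} = -4 + k + m$ ($J{\left(m,k \right)} = \left(m + k\right) + \left(-4 + 0\right) = \left(k + m\right) - 4 = -4 + k + m$)
$b{\left(R,N \right)} = -28$ ($b{\left(R,N \right)} = 4 \left(-4 + 2 - 5\right) = 4 \left(-7\right) = -28$)
$\left(\frac{\left(-19 + b{\left(3,5 \right)}\right)^{2}}{1194}\right)^{2} = \left(\frac{\left(-19 - 28\right)^{2}}{1194}\right)^{2} = \left(\left(-47\right)^{2} \cdot \frac{1}{1194}\right)^{2} = \left(2209 \cdot \frac{1}{1194}\right)^{2} = \left(\frac{2209}{1194}\right)^{2} = \frac{4879681}{1425636}$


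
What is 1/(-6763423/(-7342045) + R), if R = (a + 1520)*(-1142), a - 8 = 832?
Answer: -7342045/19787685556977 ≈ -3.7104e-7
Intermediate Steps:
a = 840 (a = 8 + 832 = 840)
R = -2695120 (R = (840 + 1520)*(-1142) = 2360*(-1142) = -2695120)
1/(-6763423/(-7342045) + R) = 1/(-6763423/(-7342045) - 2695120) = 1/(-6763423*(-1/7342045) - 2695120) = 1/(6763423/7342045 - 2695120) = 1/(-19787685556977/7342045) = -7342045/19787685556977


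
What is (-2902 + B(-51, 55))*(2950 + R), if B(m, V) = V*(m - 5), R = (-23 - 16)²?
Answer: -26745522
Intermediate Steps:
R = 1521 (R = (-39)² = 1521)
B(m, V) = V*(-5 + m)
(-2902 + B(-51, 55))*(2950 + R) = (-2902 + 55*(-5 - 51))*(2950 + 1521) = (-2902 + 55*(-56))*4471 = (-2902 - 3080)*4471 = -5982*4471 = -26745522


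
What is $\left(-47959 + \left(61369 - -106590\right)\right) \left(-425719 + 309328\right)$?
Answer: $-13966920000$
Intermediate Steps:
$\left(-47959 + \left(61369 - -106590\right)\right) \left(-425719 + 309328\right) = \left(-47959 + \left(61369 + 106590\right)\right) \left(-116391\right) = \left(-47959 + 167959\right) \left(-116391\right) = 120000 \left(-116391\right) = -13966920000$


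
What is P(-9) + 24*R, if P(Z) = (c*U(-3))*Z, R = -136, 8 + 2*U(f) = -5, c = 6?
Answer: -2913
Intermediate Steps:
U(f) = -13/2 (U(f) = -4 + (½)*(-5) = -4 - 5/2 = -13/2)
P(Z) = -39*Z (P(Z) = (6*(-13/2))*Z = -39*Z)
P(-9) + 24*R = -39*(-9) + 24*(-136) = 351 - 3264 = -2913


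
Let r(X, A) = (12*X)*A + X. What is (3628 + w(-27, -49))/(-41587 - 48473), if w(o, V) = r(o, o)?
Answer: -12349/90060 ≈ -0.13712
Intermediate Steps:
r(X, A) = X + 12*A*X (r(X, A) = 12*A*X + X = X + 12*A*X)
w(o, V) = o*(1 + 12*o)
(3628 + w(-27, -49))/(-41587 - 48473) = (3628 - 27*(1 + 12*(-27)))/(-41587 - 48473) = (3628 - 27*(1 - 324))/(-90060) = (3628 - 27*(-323))*(-1/90060) = (3628 + 8721)*(-1/90060) = 12349*(-1/90060) = -12349/90060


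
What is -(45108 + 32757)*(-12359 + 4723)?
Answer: 594577140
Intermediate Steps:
-(45108 + 32757)*(-12359 + 4723) = -77865*(-7636) = -1*(-594577140) = 594577140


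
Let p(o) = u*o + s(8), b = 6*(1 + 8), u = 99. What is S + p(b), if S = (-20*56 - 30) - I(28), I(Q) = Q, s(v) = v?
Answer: 4176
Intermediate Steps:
b = 54 (b = 6*9 = 54)
p(o) = 8 + 99*o (p(o) = 99*o + 8 = 8 + 99*o)
S = -1178 (S = (-20*56 - 30) - 1*28 = (-1120 - 30) - 28 = -1150 - 28 = -1178)
S + p(b) = -1178 + (8 + 99*54) = -1178 + (8 + 5346) = -1178 + 5354 = 4176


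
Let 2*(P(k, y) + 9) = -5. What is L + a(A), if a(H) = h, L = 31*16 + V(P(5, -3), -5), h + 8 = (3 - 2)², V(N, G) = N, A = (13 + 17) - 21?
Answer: 955/2 ≈ 477.50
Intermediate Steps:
P(k, y) = -23/2 (P(k, y) = -9 + (½)*(-5) = -9 - 5/2 = -23/2)
A = 9 (A = 30 - 21 = 9)
h = -7 (h = -8 + (3 - 2)² = -8 + 1² = -8 + 1 = -7)
L = 969/2 (L = 31*16 - 23/2 = 496 - 23/2 = 969/2 ≈ 484.50)
a(H) = -7
L + a(A) = 969/2 - 7 = 955/2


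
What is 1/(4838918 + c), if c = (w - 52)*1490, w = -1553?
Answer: 1/2447468 ≈ 4.0859e-7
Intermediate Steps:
c = -2391450 (c = (-1553 - 52)*1490 = -1605*1490 = -2391450)
1/(4838918 + c) = 1/(4838918 - 2391450) = 1/2447468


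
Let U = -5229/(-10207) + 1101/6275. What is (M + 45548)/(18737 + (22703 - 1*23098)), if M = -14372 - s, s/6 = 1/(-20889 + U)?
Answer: 6951593079374753/4089880648162251 ≈ 1.6997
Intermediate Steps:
U = 44049882/64048925 (U = -5229*(-1/10207) + 1101*(1/6275) = 5229/10207 + 1101/6275 = 44049882/64048925 ≈ 0.68775)
s = -128097850/445957981481 (s = 6/(-20889 + 44049882/64048925) = 6/(-1337873944443/64048925) = 6*(-64048925/1337873944443) = -128097850/445957981481 ≈ -0.00028724)
M = -6409307981747082/445957981481 (M = -14372 - 1*(-128097850/445957981481) = -14372 + 128097850/445957981481 = -6409307981747082/445957981481 ≈ -14372.)
(M + 45548)/(18737 + (22703 - 1*23098)) = (-6409307981747082/445957981481 + 45548)/(18737 + (22703 - 1*23098)) = 13903186158749506/(445957981481*(18737 + (22703 - 23098))) = 13903186158749506/(445957981481*(18737 - 395)) = (13903186158749506/445957981481)/18342 = (13903186158749506/445957981481)*(1/18342) = 6951593079374753/4089880648162251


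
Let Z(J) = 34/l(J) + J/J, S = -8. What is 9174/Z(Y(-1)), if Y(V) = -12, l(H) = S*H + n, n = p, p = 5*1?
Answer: 308858/45 ≈ 6863.5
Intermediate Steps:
p = 5
n = 5
l(H) = 5 - 8*H (l(H) = -8*H + 5 = 5 - 8*H)
Z(J) = 1 + 34/(5 - 8*J) (Z(J) = 34/(5 - 8*J) + J/J = 34/(5 - 8*J) + 1 = 1 + 34/(5 - 8*J))
9174/Z(Y(-1)) = 9174/(((39 - 8*(-12))/(5 - 8*(-12)))) = 9174/(((39 + 96)/(5 + 96))) = 9174/((135/101)) = 9174/(((1/101)*135)) = 9174/(135/101) = 9174*(101/135) = 308858/45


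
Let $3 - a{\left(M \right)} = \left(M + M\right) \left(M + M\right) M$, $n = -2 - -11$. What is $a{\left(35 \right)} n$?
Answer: $-1543473$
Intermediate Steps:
$n = 9$ ($n = -2 + 11 = 9$)
$a{\left(M \right)} = 3 - 4 M^{3}$ ($a{\left(M \right)} = 3 - \left(M + M\right) \left(M + M\right) M = 3 - 2 M 2 M M = 3 - 4 M^{2} M = 3 - 4 M^{3}$)
$a{\left(35 \right)} n = \left(3 - 4 \cdot 35^{3}\right) 9 = \left(3 - 171500\right) 9 = \left(-171497\right) 9 = -1543473$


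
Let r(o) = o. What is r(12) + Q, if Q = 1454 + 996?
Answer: 2462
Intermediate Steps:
Q = 2450
r(12) + Q = 12 + 2450 = 2462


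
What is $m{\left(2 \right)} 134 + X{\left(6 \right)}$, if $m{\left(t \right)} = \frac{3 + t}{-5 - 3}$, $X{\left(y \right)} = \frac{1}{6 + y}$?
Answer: $- \frac{251}{3} \approx -83.667$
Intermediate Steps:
$m{\left(t \right)} = - \frac{3}{8} - \frac{t}{8}$ ($m{\left(t \right)} = \frac{3 + t}{-8} = \left(3 + t\right) \left(- \frac{1}{8}\right) = - \frac{3}{8} - \frac{t}{8}$)
$m{\left(2 \right)} 134 + X{\left(6 \right)} = \left(- \frac{3}{8} - \frac{1}{4}\right) 134 + \frac{1}{6 + 6} = \left(- \frac{3}{8} - \frac{1}{4}\right) 134 + \frac{1}{12} = \left(- \frac{5}{8}\right) 134 + \frac{1}{12} = - \frac{335}{4} + \frac{1}{12} = - \frac{251}{3}$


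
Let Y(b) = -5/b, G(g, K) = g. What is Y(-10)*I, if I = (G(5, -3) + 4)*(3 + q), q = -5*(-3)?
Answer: 81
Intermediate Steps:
q = 15
I = 162 (I = (5 + 4)*(3 + 15) = 9*18 = 162)
Y(-10)*I = -5/(-10)*162 = -5*(-1/10)*162 = (1/2)*162 = 81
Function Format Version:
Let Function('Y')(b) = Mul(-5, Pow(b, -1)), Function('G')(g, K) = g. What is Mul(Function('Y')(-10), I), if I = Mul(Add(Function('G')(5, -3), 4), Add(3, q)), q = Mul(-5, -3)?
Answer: 81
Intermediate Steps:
q = 15
I = 162 (I = Mul(Add(5, 4), Add(3, 15)) = Mul(9, 18) = 162)
Mul(Function('Y')(-10), I) = Mul(Mul(-5, Pow(-10, -1)), 162) = Mul(Mul(-5, Rational(-1, 10)), 162) = Mul(Rational(1, 2), 162) = 81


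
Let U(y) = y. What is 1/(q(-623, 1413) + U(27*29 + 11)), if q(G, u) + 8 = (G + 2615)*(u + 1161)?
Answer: 1/5128194 ≈ 1.9500e-7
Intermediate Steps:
q(G, u) = -8 + (1161 + u)*(2615 + G) (q(G, u) = -8 + (G + 2615)*(u + 1161) = -8 + (2615 + G)*(1161 + u) = -8 + (1161 + u)*(2615 + G))
1/(q(-623, 1413) + U(27*29 + 11)) = 1/((3036007 + 1161*(-623) + 2615*1413 - 623*1413) + (27*29 + 11)) = 1/((3036007 - 723303 + 3694995 - 880299) + (783 + 11)) = 1/(5127400 + 794) = 1/5128194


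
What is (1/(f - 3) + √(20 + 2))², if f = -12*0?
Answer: 199/9 - 2*√22/3 ≈ 18.984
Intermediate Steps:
f = 0
(1/(f - 3) + √(20 + 2))² = (1/(0 - 3) + √(20 + 2))² = (1/(-3) + √22)² = (-⅓ + √22)²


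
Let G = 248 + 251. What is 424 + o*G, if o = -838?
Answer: -417738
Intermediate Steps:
G = 499
424 + o*G = 424 - 838*499 = 424 - 418162 = -417738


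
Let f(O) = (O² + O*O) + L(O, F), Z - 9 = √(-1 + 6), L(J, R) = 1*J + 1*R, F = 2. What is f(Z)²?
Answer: 40334 + 13542*√5 ≈ 70615.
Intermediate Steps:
L(J, R) = J + R
Z = 9 + √5 (Z = 9 + √(-1 + 6) = 9 + √5 ≈ 11.236)
f(O) = 2 + O + 2*O² (f(O) = (O² + O*O) + (O + 2) = (O² + O²) + (2 + O) = 2*O² + (2 + O) = 2 + O + 2*O²)
f(Z)² = (2 + (9 + √5) + 2*(9 + √5)²)² = (11 + √5 + 2*(9 + √5)²)²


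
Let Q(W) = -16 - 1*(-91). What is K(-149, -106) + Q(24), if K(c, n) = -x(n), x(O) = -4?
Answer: 79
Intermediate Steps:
Q(W) = 75 (Q(W) = -16 + 91 = 75)
K(c, n) = 4 (K(c, n) = -1*(-4) = 4)
K(-149, -106) + Q(24) = 4 + 75 = 79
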